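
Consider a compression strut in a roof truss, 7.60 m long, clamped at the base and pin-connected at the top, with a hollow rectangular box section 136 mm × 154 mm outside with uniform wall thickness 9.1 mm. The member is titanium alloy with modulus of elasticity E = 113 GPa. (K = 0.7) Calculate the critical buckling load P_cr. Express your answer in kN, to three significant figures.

Inner dimensions: h_i = 154 − 2×9.1 = 135.8 mm, b_i = 136 − 2×9.1 = 117.8 mm
Weak-axis I_min = (h_o·b_o³ − h_i·b_i³)/12 with b_o = 136, b_i = 117.8 mm (shorter outer/inner sides).
I_min = (154×136³ − 135.8×117.8³)/12 = 1.378×10^7 mm⁴
I = 1.378×10^7 mm⁴ = 1.378×10^-5 m⁴
Effective length L_e = K·L = 0.7 × 7.60 = 5.320 m
P_cr = π²EI / L_e² = π² × 113×10⁹ × 1.378×10^-5 / 5.320² = 5.431×10^5 N

P_cr ≈ 543 kN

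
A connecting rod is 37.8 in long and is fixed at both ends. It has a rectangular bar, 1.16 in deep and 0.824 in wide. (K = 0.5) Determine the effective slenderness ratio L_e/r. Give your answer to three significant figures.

For a rectangle r_min = b/√12 = 0.824/√12 = 0.2379 in
L_e = K·L = 0.5 × 37.8 = 18.90 in
λ = L_e / r_min = 18.900 / 0.2379 = 79.5

λ ≈ 79.5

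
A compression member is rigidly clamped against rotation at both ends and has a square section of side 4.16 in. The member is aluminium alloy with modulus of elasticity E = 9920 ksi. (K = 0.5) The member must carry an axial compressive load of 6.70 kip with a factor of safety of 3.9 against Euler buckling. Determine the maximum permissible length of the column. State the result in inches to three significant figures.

L_max ≈ 612 in

I = a⁴/12 = 4.16⁴/12 = 24.96 in⁴
Required critical load P_cr = n·P = 3.9 × 6.70 = 26.13 kip = 2.613×10^4 lb
From P_cr = π²EI/(K·L)²:  L = (1/K)·√(π²EI/P_cr) = (1/0.5)·√(π²×9.92×10^6×24.96/2.613×10^4)
L = 612 in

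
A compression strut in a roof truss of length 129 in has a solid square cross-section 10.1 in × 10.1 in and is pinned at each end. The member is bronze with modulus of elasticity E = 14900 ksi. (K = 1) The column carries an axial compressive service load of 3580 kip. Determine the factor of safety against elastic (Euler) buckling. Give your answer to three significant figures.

n ≈ 2.14

I = a⁴/12 = 10.1⁴/12 = 867.2 in⁴
Effective length L_e = K·L = 1 × 129 = 129.0 in
P_cr = π²EI / L_e² = π² × 14900×10³ × 867.2 / 129.0² = 7.663×10^6 lb
Factor of safety n = P_cr / P = 7663.2 / 3580 = 2.14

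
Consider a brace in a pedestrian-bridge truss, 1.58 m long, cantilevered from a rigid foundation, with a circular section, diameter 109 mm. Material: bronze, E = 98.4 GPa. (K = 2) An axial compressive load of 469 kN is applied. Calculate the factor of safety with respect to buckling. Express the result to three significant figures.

n ≈ 1.44

I = πd⁴/64 = π×109⁴/64 = 6.929×10^6 mm⁴
I = 6.929×10^6 mm⁴ = 6.929×10^-6 m⁴
Effective length L_e = K·L = 2 × 1.58 = 3.160 m
P_cr = π²EI / L_e² = π² × 98.4×10⁹ × 6.929×10^-6 / 3.160² = 6.739×10^5 N
Factor of safety n = P_cr / P = 673.90 / 469 = 1.44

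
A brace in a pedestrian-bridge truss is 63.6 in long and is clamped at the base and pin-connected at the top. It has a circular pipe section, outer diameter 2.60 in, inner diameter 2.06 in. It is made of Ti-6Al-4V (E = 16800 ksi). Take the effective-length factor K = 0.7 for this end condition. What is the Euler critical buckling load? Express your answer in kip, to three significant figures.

P_cr ≈ 114 kip

d_o = 2.60 in, d_i = 2.06 in
I = π(d_o⁴ − d_i⁴)/64 = π(2.60⁴ − 2.060⁴)/64 = 1.359 in⁴
Effective length L_e = K·L = 0.7 × 63.6 = 44.52 in
P_cr = π²EI / L_e² = π² × 16800×10³ × 1.359 / 44.52² = 1.137×10^5 lb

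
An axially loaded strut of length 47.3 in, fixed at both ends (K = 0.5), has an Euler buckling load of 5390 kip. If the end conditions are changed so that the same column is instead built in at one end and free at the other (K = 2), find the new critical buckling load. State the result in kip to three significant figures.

P_cr ≈ 337 kip

P_cr ∝ 1/K², so P_cr,new = P_cr,old × (K_old/K_new)² = 5390 × (0.5/2)²
= 5390 × 0.06250 = 337 kip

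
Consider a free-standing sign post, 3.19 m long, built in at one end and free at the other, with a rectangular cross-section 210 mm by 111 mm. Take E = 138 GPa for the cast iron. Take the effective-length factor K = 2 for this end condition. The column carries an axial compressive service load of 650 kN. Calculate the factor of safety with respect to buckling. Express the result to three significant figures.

Buckling occurs about the weak axis: I_min = h·b³/12 with b = 111 mm (the shorter side).
I_min = 210×111³/12 = 2.393×10^7 mm⁴
I = 2.393×10^7 mm⁴ = 2.393×10^-5 m⁴
Effective length L_e = K·L = 2 × 3.19 = 6.380 m
P_cr = π²EI / L_e² = π² × 138×10⁹ × 2.393×10^-5 / 6.380² = 8.008×10^5 N
Factor of safety n = P_cr / P = 800.84 / 650 = 1.23

n ≈ 1.23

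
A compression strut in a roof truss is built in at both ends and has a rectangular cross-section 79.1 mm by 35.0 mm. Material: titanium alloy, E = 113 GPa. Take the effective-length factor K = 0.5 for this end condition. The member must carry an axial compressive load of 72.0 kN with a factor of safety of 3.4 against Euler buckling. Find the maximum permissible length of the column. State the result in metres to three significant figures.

Buckling occurs about the weak axis: I_min = h·b³/12 with b = 35.0 mm (the shorter side).
I_min = 79.1×35.0³/12 = 2.826×10^5 mm⁴
I = 2.826×10^-7 m⁴
Required critical load P_cr = n·P = 3.4 × 72.0 = 244.8 kN = 2.448×10^5 N
From P_cr = π²EI/(K·L)²:  L = (1/K)·√(π²EI/P_cr) = (1/0.5)·√(π²×1.13×10^11×2.826×10^-7/2.448×10^5)
L = 2.27 m

L_max ≈ 2.27 m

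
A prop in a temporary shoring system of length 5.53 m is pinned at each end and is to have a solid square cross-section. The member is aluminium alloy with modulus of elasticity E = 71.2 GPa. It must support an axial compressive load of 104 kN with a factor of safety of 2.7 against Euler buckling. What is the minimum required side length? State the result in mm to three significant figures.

Required P_cr = n·P = 2.7 × 104 = 280.8 kN
L_e = K·L = 1 × 5.53 = 5.530 m
Required I = P_cr·L_e²/(π²E) = 2.808×10^5 × 5.530² / (π² × 7.12×10^10) = 1.222×10^-5 m⁴
I_req = 1.222×10^7 mm⁴
Solid square: I = a⁴/12  ⇒  a = (12I)^(1/4) = (12×1.222×10^7)^(1/4) = 110 mm

a ≈ 110 mm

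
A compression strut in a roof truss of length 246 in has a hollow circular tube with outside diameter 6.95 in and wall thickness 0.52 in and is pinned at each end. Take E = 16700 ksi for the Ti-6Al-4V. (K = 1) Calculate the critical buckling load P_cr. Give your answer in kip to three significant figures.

P_cr ≈ 149 kip

Inner diameter d_i = 6.95 − 2×0.52 = 5.910 in
I = π(d_o⁴ − d_i⁴)/64 = π(6.95⁴ − 5.910⁴)/64 = 54.64 in⁴
Effective length L_e = K·L = 1 × 246 = 246.0 in
P_cr = π²EI / L_e² = π² × 16700×10³ × 54.64 / 246.0² = 1.488×10^5 lb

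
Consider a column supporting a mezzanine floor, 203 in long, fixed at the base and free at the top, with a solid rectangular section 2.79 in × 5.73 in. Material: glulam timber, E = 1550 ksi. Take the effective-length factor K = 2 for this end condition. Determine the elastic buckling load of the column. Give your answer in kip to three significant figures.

Buckling occurs about the weak axis: I_min = h·b³/12 with b = 2.79 in (the shorter side).
I_min = 5.73×2.79³/12 = 10.37 in⁴
Effective length L_e = K·L = 2 × 203 = 406.0 in
P_cr = π²EI / L_e² = π² × 1550×10³ × 10.37 / 406.0² = 962.4 lb

P_cr ≈ 0.962 kip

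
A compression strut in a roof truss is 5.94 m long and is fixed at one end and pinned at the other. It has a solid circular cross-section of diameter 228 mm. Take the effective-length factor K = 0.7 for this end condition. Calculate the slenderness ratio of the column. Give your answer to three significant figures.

λ ≈ 72.9

I = πd⁴/64 = π×228⁴/64 = 1.327×10^8 mm⁴
A = 4.083×10^4 mm²;  r_min = √(I/A) = √(1.327×10^8/4.083×10^4) = 57.00 mm
L_e = K·L = 0.7 × 5.94 m = 4.158 m = 4158.0 mm
λ = L_e / r_min = 4158.0 / 57.00 = 72.9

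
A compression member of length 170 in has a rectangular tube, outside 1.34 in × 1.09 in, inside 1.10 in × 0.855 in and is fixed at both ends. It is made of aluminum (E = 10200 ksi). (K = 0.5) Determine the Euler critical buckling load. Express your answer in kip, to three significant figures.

P_cr ≈ 1.22 kip

Weak-axis I_min = (h_o·b_o³ − h_i·b_i³)/12 with b_o = 1.09, b_i = 0.8550 in (shorter outer/inner sides).
I_min = (1.34×1.09³ − 1.100×0.8550³)/12 = 8.732×10^-2 in⁴
Effective length L_e = K·L = 0.5 × 170 = 85.00 in
P_cr = π²EI / L_e² = π² × 10200×10³ × 8.732×10^-2 / 85.00² = 1.217×10^3 lb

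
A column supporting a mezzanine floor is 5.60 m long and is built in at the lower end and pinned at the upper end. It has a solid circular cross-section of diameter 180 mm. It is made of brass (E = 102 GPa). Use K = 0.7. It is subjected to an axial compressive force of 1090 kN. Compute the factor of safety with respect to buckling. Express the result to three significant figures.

I = πd⁴/64 = π×180⁴/64 = 5.153×10^7 mm⁴
I = 5.153×10^7 mm⁴ = 5.153×10^-5 m⁴
Effective length L_e = K·L = 0.7 × 5.60 = 3.920 m
P_cr = π²EI / L_e² = π² × 102×10⁹ × 5.153×10^-5 / 3.920² = 3.376×10^6 N
Factor of safety n = P_cr / P = 3375.9 / 1090 = 3.10

n ≈ 3.10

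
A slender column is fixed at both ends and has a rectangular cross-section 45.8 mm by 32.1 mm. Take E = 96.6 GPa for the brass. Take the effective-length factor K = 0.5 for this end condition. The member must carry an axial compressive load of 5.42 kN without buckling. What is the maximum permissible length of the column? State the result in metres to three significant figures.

Buckling occurs about the weak axis: I_min = h·b³/12 with b = 32.1 mm (the shorter side).
I_min = 45.8×32.1³/12 = 1.262×10^5 mm⁴
I = 1.262×10^-7 m⁴
At the buckling limit P_cr = P = 5.420×10^3 N
From P_cr = π²EI/(K·L)²:  L = (1/K)·√(π²EI/P_cr) = (1/0.5)·√(π²×9.66×10^10×1.262×10^-7/5.420×10^3)
L = 9.42 m

L_max ≈ 9.42 m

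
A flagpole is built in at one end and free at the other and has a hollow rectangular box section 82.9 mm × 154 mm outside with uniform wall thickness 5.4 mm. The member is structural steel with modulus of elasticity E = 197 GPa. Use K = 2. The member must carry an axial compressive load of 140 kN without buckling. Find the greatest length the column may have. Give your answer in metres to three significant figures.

Inner dimensions: h_i = 154 − 2×5.4 = 143.2 mm, b_i = 82.9 − 2×5.4 = 72.10 mm
Weak-axis I_min = (h_o·b_o³ − h_i·b_i³)/12 with b_o = 82.9, b_i = 72.10 mm (shorter outer/inner sides).
I_min = (154×82.9³ − 143.2×72.10³)/12 = 2.839×10^6 mm⁴
I = 2.839×10^-6 m⁴
At the buckling limit P_cr = P = 1.400×10^5 N
From P_cr = π²EI/(K·L)²:  L = (1/K)·√(π²EI/P_cr) = (1/2)·√(π²×1.97×10^11×2.839×10^-6/1.400×10^5)
L = 3.14 m

L_max ≈ 3.14 m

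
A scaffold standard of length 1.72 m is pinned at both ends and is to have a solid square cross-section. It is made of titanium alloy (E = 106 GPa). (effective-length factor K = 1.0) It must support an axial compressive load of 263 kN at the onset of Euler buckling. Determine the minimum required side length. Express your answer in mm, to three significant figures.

a ≈ 54.7 mm

L_e = K·L = 1 × 1.72 = 1.720 m
Required I = P_cr·L_e²/(π²E) = 2.630×10^5 × 1.720² / (π² × 1.06×10^11) = 7.437×10^-7 m⁴
I_req = 7.437×10^5 mm⁴
Solid square: I = a⁴/12  ⇒  a = (12I)^(1/4) = (12×7.437×10^5)^(1/4) = 54.7 mm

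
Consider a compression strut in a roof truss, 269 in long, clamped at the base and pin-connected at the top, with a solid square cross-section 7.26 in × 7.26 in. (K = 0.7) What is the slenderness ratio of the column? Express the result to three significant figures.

For a square r = a/√12 = 7.26/√12 = 2.096 in
L_e = K·L = 0.7 × 269 = 188.3 in
λ = L_e / r_min = 188.30 / 2.096 = 89.8

λ ≈ 89.8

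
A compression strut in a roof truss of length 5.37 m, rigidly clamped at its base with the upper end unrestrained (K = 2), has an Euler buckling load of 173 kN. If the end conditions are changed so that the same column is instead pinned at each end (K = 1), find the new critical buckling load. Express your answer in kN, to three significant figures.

P_cr ∝ 1/K², so P_cr,new = P_cr,old × (K_old/K_new)² = 173 × (2/1)²
= 173 × 4.000 = 692 kN

P_cr ≈ 692 kN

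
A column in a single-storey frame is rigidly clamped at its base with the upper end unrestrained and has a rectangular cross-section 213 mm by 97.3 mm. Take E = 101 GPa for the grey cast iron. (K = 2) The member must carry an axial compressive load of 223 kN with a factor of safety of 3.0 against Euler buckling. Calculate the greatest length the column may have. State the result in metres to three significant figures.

Buckling occurs about the weak axis: I_min = h·b³/12 with b = 97.3 mm (the shorter side).
I_min = 213×97.3³/12 = 1.635×10^7 mm⁴
I = 1.635×10^-5 m⁴
Required critical load P_cr = n·P = 3.0 × 223 = 669.0 kN = 6.690×10^5 N
From P_cr = π²EI/(K·L)²:  L = (1/K)·√(π²EI/P_cr) = (1/2)·√(π²×1.01×10^11×1.635×10^-5/6.690×10^5)
L = 2.47 m

L_max ≈ 2.47 m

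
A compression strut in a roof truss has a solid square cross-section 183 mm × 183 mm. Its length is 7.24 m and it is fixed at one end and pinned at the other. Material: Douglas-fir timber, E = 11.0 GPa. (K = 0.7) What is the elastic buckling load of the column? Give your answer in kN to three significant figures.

I = a⁴/12 = 183⁴/12 = 9.346×10^7 mm⁴
I = 9.346×10^7 mm⁴ = 9.346×10^-5 m⁴
Effective length L_e = K·L = 0.7 × 7.24 = 5.068 m
P_cr = π²EI / L_e² = π² × 11.0×10⁹ × 9.346×10^-5 / 5.068² = 3.950×10^5 N

P_cr ≈ 395 kN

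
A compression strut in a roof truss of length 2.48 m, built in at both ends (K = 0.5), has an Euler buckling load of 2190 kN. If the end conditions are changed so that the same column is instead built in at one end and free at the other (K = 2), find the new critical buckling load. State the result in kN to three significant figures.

P_cr ∝ 1/K², so P_cr,new = P_cr,old × (K_old/K_new)² = 2190 × (0.5/2)²
= 2190 × 0.06250 = 137 kN

P_cr ≈ 137 kN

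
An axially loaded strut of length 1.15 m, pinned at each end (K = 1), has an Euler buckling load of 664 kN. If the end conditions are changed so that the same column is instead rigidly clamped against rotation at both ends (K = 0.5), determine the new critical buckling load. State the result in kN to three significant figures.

P_cr ∝ 1/K², so P_cr,new = P_cr,old × (K_old/K_new)² = 664 × (1/0.5)²
= 664 × 4.000 = 2660 kN

P_cr ≈ 2660 kN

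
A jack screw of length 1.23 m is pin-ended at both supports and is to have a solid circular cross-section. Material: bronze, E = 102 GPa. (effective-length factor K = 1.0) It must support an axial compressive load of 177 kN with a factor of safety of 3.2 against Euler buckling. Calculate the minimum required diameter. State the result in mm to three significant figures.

d ≈ 64.5 mm

Required P_cr = n·P = 3.2 × 177 = 566.4 kN
L_e = K·L = 1 × 1.23 = 1.230 m
Required I = P_cr·L_e²/(π²E) = 5.664×10^5 × 1.230² / (π² × 1.02×10^11) = 8.512×10^-7 m⁴
I_req = 8.512×10^5 mm⁴
Solid circle: I = πd⁴/64  ⇒  d = (64I/π)^(1/4) = (64×8.512×10^5/π)^(1/4) = 64.5 mm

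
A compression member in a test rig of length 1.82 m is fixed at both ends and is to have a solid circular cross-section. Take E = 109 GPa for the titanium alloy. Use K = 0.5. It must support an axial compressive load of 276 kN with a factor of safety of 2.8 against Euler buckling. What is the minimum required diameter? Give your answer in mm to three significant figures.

Required P_cr = n·P = 2.8 × 276 = 772.8 kN
L_e = K·L = 0.5 × 1.82 = 0.9100 m
Required I = P_cr·L_e²/(π²E) = 7.728×10^5 × 0.9100² / (π² × 1.09×10^11) = 5.949×10^-7 m⁴
I_req = 5.949×10^5 mm⁴
Solid circle: I = πd⁴/64  ⇒  d = (64I/π)^(1/4) = (64×5.949×10^5/π)^(1/4) = 59.0 mm

d ≈ 59.0 mm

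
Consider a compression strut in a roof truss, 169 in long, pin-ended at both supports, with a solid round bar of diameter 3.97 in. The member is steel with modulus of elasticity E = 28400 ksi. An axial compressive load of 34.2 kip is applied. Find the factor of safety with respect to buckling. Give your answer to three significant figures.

n ≈ 3.50

I = πd⁴/64 = π×3.97⁴/64 = 12.19 in⁴
Effective length L_e = K·L = 1 × 169 = 169.0 in
P_cr = π²EI / L_e² = π² × 28400×10³ × 12.19 / 169.0² = 1.197×10^5 lb
Factor of safety n = P_cr / P = 119.67 / 34.2 = 3.50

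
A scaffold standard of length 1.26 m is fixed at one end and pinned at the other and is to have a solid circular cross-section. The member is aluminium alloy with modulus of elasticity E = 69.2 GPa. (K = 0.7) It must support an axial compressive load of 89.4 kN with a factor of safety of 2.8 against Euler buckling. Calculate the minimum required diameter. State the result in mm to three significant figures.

d ≈ 49.1 mm

Required P_cr = n·P = 2.8 × 89.4 = 250.3 kN
L_e = K·L = 0.7 × 1.26 = 0.8820 m
Required I = P_cr·L_e²/(π²E) = 2.503×10^5 × 0.8820² / (π² × 6.92×10^10) = 2.851×10^-7 m⁴
I_req = 2.851×10^5 mm⁴
Solid circle: I = πd⁴/64  ⇒  d = (64I/π)^(1/4) = (64×2.851×10^5/π)^(1/4) = 49.1 mm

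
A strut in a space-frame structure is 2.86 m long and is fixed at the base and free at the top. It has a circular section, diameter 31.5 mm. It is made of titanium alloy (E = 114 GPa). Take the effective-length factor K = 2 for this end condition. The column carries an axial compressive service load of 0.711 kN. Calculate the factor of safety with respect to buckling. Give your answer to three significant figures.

I = πd⁴/64 = π×31.5⁴/64 = 4.833×10^4 mm⁴
I = 4.833×10^4 mm⁴ = 4.833×10^-8 m⁴
Effective length L_e = K·L = 2 × 2.86 = 5.720 m
P_cr = π²EI / L_e² = π² × 114×10⁹ × 4.833×10^-8 / 5.720² = 1.662×10^3 N
Factor of safety n = P_cr / P = 1.6620 / 0.711 = 2.34

n ≈ 2.34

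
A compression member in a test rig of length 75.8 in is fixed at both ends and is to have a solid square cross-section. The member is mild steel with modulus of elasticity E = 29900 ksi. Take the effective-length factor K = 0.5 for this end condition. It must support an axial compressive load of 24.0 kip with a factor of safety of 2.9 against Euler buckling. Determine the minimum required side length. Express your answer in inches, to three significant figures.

a ≈ 1.42 in

Required P_cr = n·P = 2.9 × 24.0 = 69.60 kip
L_e = K·L = 0.5 × 75.8 = 37.90 in
Required I = P_cr·L_e²/(π²E) = 6.960×10^4 × 37.90² / (π² × 2.99×10^7) = 0.3388 in⁴
Solid square: I = a⁴/12  ⇒  a = (12I)^(1/4) = (12×0.3388)^(1/4) = 1.42 in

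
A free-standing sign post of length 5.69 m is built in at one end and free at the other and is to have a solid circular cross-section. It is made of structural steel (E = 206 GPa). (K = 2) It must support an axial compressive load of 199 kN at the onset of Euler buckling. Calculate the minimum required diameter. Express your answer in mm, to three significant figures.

L_e = K·L = 2 × 5.69 = 11.38 m
Required I = P_cr·L_e²/(π²E) = 1.990×10^5 × 11.38² / (π² × 2.06×10^11) = 1.268×10^-5 m⁴
I_req = 1.268×10^7 mm⁴
Solid circle: I = πd⁴/64  ⇒  d = (64I/π)^(1/4) = (64×1.268×10^7/π)^(1/4) = 127 mm

d ≈ 127 mm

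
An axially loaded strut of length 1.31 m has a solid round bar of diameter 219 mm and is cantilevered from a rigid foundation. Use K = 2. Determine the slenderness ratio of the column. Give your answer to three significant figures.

λ ≈ 47.9

For a solid circle r = d/4 = 219/4 = 54.75 mm
L_e = K·L = 2 × 1.31 m = 2.620 m = 2620.0 mm
λ = L_e / r_min = 2620.0 / 54.75 = 47.9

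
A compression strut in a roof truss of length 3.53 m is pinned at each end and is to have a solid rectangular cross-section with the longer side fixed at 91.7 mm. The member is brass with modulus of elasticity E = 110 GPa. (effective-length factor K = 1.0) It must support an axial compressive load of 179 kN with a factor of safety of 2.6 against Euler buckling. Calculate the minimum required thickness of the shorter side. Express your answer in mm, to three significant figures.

b ≈ 88.7 mm

Required P_cr = n·P = 2.6 × 179 = 465.4 kN
L_e = K·L = 1 × 3.53 = 3.530 m
Required I = P_cr·L_e²/(π²E) = 4.654×10^5 × 3.530² / (π² × 1.10×10^11) = 5.342×10^-6 m⁴
I_req = 5.342×10^6 mm⁴
Rectangle, weak axis: I_min = h·b³/12 with h = 91.7 mm fixed  ⇒  b = (12I/h)^(1/3) = 88.7 mm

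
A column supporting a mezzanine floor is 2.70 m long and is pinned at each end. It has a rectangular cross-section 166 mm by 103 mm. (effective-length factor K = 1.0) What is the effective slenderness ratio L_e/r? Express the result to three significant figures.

For a rectangle r_min = b/√12 = 103/√12 = 29.73 mm
L_e = K·L = 1 × 2.70 m = 2.700 m = 2700.0 mm
λ = L_e / r_min = 2700.0 / 29.73 = 90.8

λ ≈ 90.8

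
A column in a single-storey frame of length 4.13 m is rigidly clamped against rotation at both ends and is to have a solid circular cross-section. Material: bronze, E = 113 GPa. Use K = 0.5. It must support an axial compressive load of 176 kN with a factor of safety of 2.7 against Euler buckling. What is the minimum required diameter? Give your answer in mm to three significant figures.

Required P_cr = n·P = 2.7 × 176 = 475.2 kN
L_e = K·L = 0.5 × 4.13 = 2.065 m
Required I = P_cr·L_e²/(π²E) = 4.752×10^5 × 2.065² / (π² × 1.13×10^11) = 1.817×10^-6 m⁴
I_req = 1.817×10^6 mm⁴
Solid circle: I = πd⁴/64  ⇒  d = (64I/π)^(1/4) = (64×1.817×10^6/π)^(1/4) = 78.0 mm

d ≈ 78.0 mm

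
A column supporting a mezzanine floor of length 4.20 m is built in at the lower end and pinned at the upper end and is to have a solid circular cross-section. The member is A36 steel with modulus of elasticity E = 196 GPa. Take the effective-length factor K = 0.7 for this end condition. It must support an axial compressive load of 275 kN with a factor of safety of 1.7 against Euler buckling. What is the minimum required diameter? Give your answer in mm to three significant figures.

Required P_cr = n·P = 1.7 × 275 = 467.5 kN
L_e = K·L = 0.7 × 4.20 = 2.940 m
Required I = P_cr·L_e²/(π²E) = 4.675×10^5 × 2.940² / (π² × 1.96×10^11) = 2.089×10^-6 m⁴
I_req = 2.089×10^6 mm⁴
Solid circle: I = πd⁴/64  ⇒  d = (64I/π)^(1/4) = (64×2.089×10^6/π)^(1/4) = 80.8 mm

d ≈ 80.8 mm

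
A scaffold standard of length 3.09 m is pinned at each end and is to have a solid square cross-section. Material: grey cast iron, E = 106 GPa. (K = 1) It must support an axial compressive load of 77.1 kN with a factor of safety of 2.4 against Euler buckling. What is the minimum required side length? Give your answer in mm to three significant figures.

a ≈ 67.1 mm

Required P_cr = n·P = 2.4 × 77.1 = 185.0 kN
L_e = K·L = 1 × 3.09 = 3.090 m
Required I = P_cr·L_e²/(π²E) = 1.850×10^5 × 3.090² / (π² × 1.06×10^11) = 1.689×10^-6 m⁴
I_req = 1.689×10^6 mm⁴
Solid square: I = a⁴/12  ⇒  a = (12I)^(1/4) = (12×1.689×10^6)^(1/4) = 67.1 mm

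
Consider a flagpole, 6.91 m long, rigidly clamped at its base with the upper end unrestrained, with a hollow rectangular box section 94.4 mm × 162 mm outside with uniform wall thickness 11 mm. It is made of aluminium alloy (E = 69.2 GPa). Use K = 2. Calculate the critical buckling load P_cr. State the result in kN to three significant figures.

Inner dimensions: h_i = 162 − 2×11 = 140.0 mm, b_i = 94.4 − 2×11 = 72.40 mm
Weak-axis I_min = (h_o·b_o³ − h_i·b_i³)/12 with b_o = 94.4, b_i = 72.40 mm (shorter outer/inner sides).
I_min = (162×94.4³ − 140.0×72.40³)/12 = 6.929×10^6 mm⁴
I = 6.929×10^6 mm⁴ = 6.929×10^-6 m⁴
Effective length L_e = K·L = 2 × 6.91 = 13.82 m
P_cr = π²EI / L_e² = π² × 69.2×10⁹ × 6.929×10^-6 / 13.82² = 2.478×10^4 N

P_cr ≈ 24.8 kN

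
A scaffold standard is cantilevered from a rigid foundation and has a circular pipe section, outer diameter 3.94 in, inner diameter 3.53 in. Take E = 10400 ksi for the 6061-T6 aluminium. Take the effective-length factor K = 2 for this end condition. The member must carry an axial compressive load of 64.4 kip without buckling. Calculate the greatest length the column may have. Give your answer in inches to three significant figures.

d_o = 3.94 in, d_i = 3.53 in
I = π(d_o⁴ − d_i⁴)/64 = π(3.94⁴ − 3.530⁴)/64 = 4.207 in⁴
At the buckling limit P_cr = P = 6.440×10^4 lb
From P_cr = π²EI/(K·L)²:  L = (1/K)·√(π²EI/P_cr) = (1/2)·√(π²×1.04×10^7×4.207/6.440×10^4)
L = 40.9 in

L_max ≈ 40.9 in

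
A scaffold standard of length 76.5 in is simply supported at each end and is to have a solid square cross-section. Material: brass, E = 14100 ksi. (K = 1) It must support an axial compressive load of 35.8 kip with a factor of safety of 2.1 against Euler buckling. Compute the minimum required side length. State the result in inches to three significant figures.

a ≈ 2.48 in

Required P_cr = n·P = 2.1 × 35.8 = 75.18 kip
L_e = K·L = 1 × 76.5 = 76.50 in
Required I = P_cr·L_e²/(π²E) = 7.518×10^4 × 76.50² / (π² × 1.41×10^7) = 3.162 in⁴
Solid square: I = a⁴/12  ⇒  a = (12I)^(1/4) = (12×3.162)^(1/4) = 2.48 in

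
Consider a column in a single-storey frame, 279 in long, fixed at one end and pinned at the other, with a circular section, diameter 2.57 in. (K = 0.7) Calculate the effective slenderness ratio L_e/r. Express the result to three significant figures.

For a solid circle r = d/4 = 2.57/4 = 0.6425 in
L_e = K·L = 0.7 × 279 = 195.3 in
λ = L_e / r_min = 195.30 / 0.6425 = 304

λ ≈ 304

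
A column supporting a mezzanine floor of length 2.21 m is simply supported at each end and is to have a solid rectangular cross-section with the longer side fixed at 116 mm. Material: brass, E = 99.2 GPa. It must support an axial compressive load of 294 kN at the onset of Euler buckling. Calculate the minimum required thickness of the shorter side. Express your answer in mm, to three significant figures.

b ≈ 53.3 mm

L_e = K·L = 1 × 2.21 = 2.210 m
Required I = P_cr·L_e²/(π²E) = 2.940×10^5 × 2.210² / (π² × 9.92×10^10) = 1.467×10^-6 m⁴
I_req = 1.467×10^6 mm⁴
Rectangle, weak axis: I_min = h·b³/12 with h = 116 mm fixed  ⇒  b = (12I/h)^(1/3) = 53.3 mm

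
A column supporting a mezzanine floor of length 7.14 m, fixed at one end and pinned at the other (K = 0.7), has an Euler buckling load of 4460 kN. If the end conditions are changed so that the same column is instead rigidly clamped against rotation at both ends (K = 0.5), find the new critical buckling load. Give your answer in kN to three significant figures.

P_cr ∝ 1/K², so P_cr,new = P_cr,old × (K_old/K_new)² = 4460 × (0.7/0.5)²
= 4460 × 1.960 = 8740 kN

P_cr ≈ 8740 kN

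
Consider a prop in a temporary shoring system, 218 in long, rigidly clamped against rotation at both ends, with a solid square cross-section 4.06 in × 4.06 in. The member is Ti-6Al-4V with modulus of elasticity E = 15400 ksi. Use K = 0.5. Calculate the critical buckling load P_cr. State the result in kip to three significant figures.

P_cr ≈ 290 kip

I = a⁴/12 = 4.06⁴/12 = 22.64 in⁴
Effective length L_e = K·L = 0.5 × 218 = 109.0 in
P_cr = π²EI / L_e² = π² × 15400×10³ × 22.64 / 109.0² = 2.897×10^5 lb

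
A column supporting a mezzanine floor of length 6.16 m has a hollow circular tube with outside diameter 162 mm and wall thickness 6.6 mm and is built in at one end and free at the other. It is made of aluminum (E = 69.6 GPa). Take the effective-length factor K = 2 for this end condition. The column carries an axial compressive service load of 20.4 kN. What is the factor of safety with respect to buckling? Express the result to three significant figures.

Inner diameter d_i = 162 − 2×6.6 = 148.8 mm
I = π(d_o⁴ − d_i⁴)/64 = π(162⁴ − 148.8⁴)/64 = 9.744×10^6 mm⁴
I = 9.744×10^6 mm⁴ = 9.744×10^-6 m⁴
Effective length L_e = K·L = 2 × 6.16 = 12.32 m
P_cr = π²EI / L_e² = π² × 69.6×10⁹ × 9.744×10^-6 / 12.32² = 4.410×10^4 N
Factor of safety n = P_cr / P = 44.099 / 20.4 = 2.16

n ≈ 2.16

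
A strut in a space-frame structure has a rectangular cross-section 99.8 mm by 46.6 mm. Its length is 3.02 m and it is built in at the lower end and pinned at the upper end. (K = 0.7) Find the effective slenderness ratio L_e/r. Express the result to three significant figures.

λ ≈ 157

For a rectangle r_min = b/√12 = 46.6/√12 = 13.45 mm
L_e = K·L = 0.7 × 3.02 m = 2.114 m = 2114.0 mm
λ = L_e / r_min = 2114.0 / 13.45 = 157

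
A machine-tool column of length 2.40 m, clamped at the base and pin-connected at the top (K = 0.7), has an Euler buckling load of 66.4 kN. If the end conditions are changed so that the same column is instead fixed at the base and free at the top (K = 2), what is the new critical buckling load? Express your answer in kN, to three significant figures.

P_cr ≈ 8.13 kN

P_cr ∝ 1/K², so P_cr,new = P_cr,old × (K_old/K_new)² = 66.4 × (0.7/2)²
= 66.4 × 0.1225 = 8.13 kN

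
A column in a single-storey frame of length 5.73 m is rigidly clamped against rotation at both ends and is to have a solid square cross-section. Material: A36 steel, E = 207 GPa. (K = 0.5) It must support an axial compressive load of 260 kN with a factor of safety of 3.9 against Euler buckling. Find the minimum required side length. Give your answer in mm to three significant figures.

Required P_cr = n·P = 3.9 × 260 = 1014 kN
L_e = K·L = 0.5 × 5.73 = 2.865 m
Required I = P_cr·L_e²/(π²E) = 1.014×10^6 × 2.865² / (π² × 2.07×10^11) = 4.074×10^-6 m⁴
I_req = 4.074×10^6 mm⁴
Solid square: I = a⁴/12  ⇒  a = (12I)^(1/4) = (12×4.074×10^6)^(1/4) = 83.6 mm

a ≈ 83.6 mm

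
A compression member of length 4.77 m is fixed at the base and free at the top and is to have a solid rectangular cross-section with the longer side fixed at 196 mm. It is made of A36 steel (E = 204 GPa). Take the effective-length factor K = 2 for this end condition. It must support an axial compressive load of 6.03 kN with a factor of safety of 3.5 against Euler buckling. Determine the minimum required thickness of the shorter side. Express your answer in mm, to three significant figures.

b ≈ 38.8 mm

Required P_cr = n·P = 3.5 × 6.03 = 21.10 kN
L_e = K·L = 2 × 4.77 = 9.540 m
Required I = P_cr·L_e²/(π²E) = 2.111×10^4 × 9.540² / (π² × 2.04×10^11) = 9.540×10^-7 m⁴
I_req = 9.540×10^5 mm⁴
Rectangle, weak axis: I_min = h·b³/12 with h = 196 mm fixed  ⇒  b = (12I/h)^(1/3) = 38.8 mm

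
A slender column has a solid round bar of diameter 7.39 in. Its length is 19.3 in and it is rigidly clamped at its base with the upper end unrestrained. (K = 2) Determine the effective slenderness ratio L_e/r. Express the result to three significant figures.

λ ≈ 20.9

For a solid circle r = d/4 = 7.39/4 = 1.848 in
L_e = K·L = 2 × 19.3 = 38.60 in
λ = L_e / r_min = 38.600 / 1.847 = 20.9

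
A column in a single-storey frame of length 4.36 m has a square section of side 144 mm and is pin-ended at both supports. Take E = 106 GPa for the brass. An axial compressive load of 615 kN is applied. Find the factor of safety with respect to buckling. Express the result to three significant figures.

I = a⁴/12 = 144⁴/12 = 3.583×10^7 mm⁴
I = 3.583×10^7 mm⁴ = 3.583×10^-5 m⁴
Effective length L_e = K·L = 1 × 4.36 = 4.360 m
P_cr = π²EI / L_e² = π² × 106×10⁹ × 3.583×10^-5 / 4.360² = 1.972×10^6 N
Factor of safety n = P_cr / P = 1972.0 / 615 = 3.21

n ≈ 3.21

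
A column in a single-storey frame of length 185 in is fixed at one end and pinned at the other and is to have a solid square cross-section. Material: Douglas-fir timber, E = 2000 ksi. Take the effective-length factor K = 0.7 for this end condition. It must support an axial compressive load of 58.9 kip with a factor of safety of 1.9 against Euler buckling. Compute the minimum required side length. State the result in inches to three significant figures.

Required P_cr = n·P = 1.9 × 58.9 = 111.9 kip
L_e = K·L = 0.7 × 185 = 129.5 in
Required I = P_cr·L_e²/(π²E) = 1.119×10^5 × 129.5² / (π² × 2.00×10^6) = 95.08 in⁴
Solid square: I = a⁴/12  ⇒  a = (12I)^(1/4) = (12×95.08)^(1/4) = 5.81 in

a ≈ 5.81 in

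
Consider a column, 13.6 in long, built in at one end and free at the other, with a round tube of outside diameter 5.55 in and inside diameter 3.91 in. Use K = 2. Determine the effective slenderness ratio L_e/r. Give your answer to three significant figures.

d_o = 5.55 in, d_i = 3.91 in
I = π(d_o⁴ − d_i⁴)/64 = π(5.55⁴ − 3.910⁴)/64 = 35.10 in⁴
A = 12.18 in²;  r_min = √(I/A) = √(35.10/12.18) = 1.697 in
L_e = K·L = 2 × 13.6 = 27.20 in
λ = L_e / r_min = 27.200 / 1.697 = 16.0

λ ≈ 16.0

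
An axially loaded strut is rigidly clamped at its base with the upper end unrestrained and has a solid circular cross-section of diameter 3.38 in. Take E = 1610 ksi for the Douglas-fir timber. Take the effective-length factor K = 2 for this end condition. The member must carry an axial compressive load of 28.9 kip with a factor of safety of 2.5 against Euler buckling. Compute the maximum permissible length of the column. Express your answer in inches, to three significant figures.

L_max ≈ 18.8 in

I = πd⁴/64 = π×3.38⁴/64 = 6.407 in⁴
Required critical load P_cr = n·P = 2.5 × 28.9 = 72.25 kip = 7.225×10^4 lb
From P_cr = π²EI/(K·L)²:  L = (1/K)·√(π²EI/P_cr) = (1/2)·√(π²×1.61×10^6×6.407/7.225×10^4)
L = 18.8 in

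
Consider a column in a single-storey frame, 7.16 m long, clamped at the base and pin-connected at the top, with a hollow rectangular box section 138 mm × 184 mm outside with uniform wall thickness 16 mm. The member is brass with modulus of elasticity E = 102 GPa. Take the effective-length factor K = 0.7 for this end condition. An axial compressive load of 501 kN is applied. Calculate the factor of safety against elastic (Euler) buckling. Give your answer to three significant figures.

n ≈ 2.02

Inner dimensions: h_i = 184 − 2×16 = 152.0 mm, b_i = 138 − 2×16 = 106.0 mm
Weak-axis I_min = (h_o·b_o³ − h_i·b_i³)/12 with b_o = 138, b_i = 106.0 mm (shorter outer/inner sides).
I_min = (184×138³ − 152.0×106.0³)/12 = 2.521×10^7 mm⁴
I = 2.521×10^7 mm⁴ = 2.521×10^-5 m⁴
Effective length L_e = K·L = 0.7 × 7.16 = 5.012 m
P_cr = π²EI / L_e² = π² × 102×10⁹ × 2.521×10^-5 / 5.012² = 1.010×10^6 N
Factor of safety n = P_cr / P = 1010.3 / 501 = 2.02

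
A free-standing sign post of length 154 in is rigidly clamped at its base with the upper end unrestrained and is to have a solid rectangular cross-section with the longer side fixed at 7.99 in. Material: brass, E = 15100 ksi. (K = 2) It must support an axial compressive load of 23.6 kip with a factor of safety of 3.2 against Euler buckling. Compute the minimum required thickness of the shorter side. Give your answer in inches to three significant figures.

Required P_cr = n·P = 3.2 × 23.6 = 75.52 kip
L_e = K·L = 2 × 154 = 308.0 in
Required I = P_cr·L_e²/(π²E) = 7.552×10^4 × 308.0² / (π² × 1.51×10^7) = 48.07 in⁴
Rectangle, weak axis: I_min = h·b³/12 with h = 7.99 in fixed  ⇒  b = (12I/h)^(1/3) = 4.16 in

b ≈ 4.16 in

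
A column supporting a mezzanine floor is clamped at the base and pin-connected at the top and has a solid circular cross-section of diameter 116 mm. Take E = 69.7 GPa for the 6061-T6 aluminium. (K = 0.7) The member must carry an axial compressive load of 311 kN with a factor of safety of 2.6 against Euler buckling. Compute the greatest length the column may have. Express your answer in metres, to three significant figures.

L_max ≈ 3.93 m

I = πd⁴/64 = π×116⁴/64 = 8.888×10^6 mm⁴
I = 8.888×10^-6 m⁴
Required critical load P_cr = n·P = 2.6 × 311 = 808.6 kN = 8.086×10^5 N
From P_cr = π²EI/(K·L)²:  L = (1/K)·√(π²EI/P_cr) = (1/0.7)·√(π²×6.97×10^10×8.888×10^-6/8.086×10^5)
L = 3.93 m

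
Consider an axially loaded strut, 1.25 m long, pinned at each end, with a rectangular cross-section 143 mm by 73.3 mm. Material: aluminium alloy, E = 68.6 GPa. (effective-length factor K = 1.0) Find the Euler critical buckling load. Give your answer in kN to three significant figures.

P_cr ≈ 2030 kN

Buckling occurs about the weak axis: I_min = h·b³/12 with b = 73.3 mm (the shorter side).
I_min = 143×73.3³/12 = 4.693×10^6 mm⁴
I = 4.693×10^6 mm⁴ = 4.693×10^-6 m⁴
Effective length L_e = K·L = 1 × 1.25 = 1.250 m
P_cr = π²EI / L_e² = π² × 68.6×10⁹ × 4.693×10^-6 / 1.250² = 2.034×10^6 N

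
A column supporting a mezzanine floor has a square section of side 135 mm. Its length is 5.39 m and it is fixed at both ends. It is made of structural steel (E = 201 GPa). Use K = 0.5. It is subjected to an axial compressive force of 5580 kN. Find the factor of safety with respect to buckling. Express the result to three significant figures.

n ≈ 1.35

I = a⁴/12 = 135⁴/12 = 2.768×10^7 mm⁴
I = 2.768×10^7 mm⁴ = 2.768×10^-5 m⁴
Effective length L_e = K·L = 0.5 × 5.39 = 2.695 m
P_cr = π²EI / L_e² = π² × 201×10⁹ × 2.768×10^-5 / 2.695² = 7.560×10^6 N
Factor of safety n = P_cr / P = 7560.2 / 5580 = 1.35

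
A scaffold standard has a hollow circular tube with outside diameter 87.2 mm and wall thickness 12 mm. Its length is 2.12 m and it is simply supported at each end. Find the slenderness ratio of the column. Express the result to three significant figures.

Inner diameter d_i = 87.2 − 2×12 = 63.20 mm
I = π(d_o⁴ − d_i⁴)/64 = π(87.2⁴ − 63.20⁴)/64 = 2.055×10^6 mm⁴
A = 2.835×10^3 mm²;  r_min = √(I/A) = √(2.055×10^6/2.835×10^3) = 26.92 mm
L_e = K·L = 1 × 2.12 m = 2.120 m = 2120.0 mm
λ = L_e / r_min = 2120.0 / 26.92 = 78.7

λ ≈ 78.7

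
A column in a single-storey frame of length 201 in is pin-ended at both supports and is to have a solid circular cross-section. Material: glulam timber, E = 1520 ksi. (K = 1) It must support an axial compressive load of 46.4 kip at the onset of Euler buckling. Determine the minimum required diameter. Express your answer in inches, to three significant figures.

d ≈ 7.10 in

L_e = K·L = 1 × 201 = 201.0 in
Required I = P_cr·L_e²/(π²E) = 4.640×10^4 × 201.0² / (π² × 1.52×10^6) = 125.0 in⁴
Solid circle: I = πd⁴/64  ⇒  d = (64I/π)^(1/4) = (64×125.0/π)^(1/4) = 7.10 in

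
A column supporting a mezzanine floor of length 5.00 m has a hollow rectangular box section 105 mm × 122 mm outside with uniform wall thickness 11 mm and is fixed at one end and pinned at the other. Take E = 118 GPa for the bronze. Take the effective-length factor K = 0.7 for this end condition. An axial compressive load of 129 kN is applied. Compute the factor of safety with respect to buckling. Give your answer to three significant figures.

Inner dimensions: h_i = 122 − 2×11 = 100.0 mm, b_i = 105 − 2×11 = 83.00 mm
Weak-axis I_min = (h_o·b_o³ − h_i·b_i³)/12 with b_o = 105, b_i = 83.00 mm (shorter outer/inner sides).
I_min = (122×105³ − 100.0×83.00³)/12 = 7.004×10^6 mm⁴
I = 7.004×10^6 mm⁴ = 7.004×10^-6 m⁴
Effective length L_e = K·L = 0.7 × 5.00 = 3.500 m
P_cr = π²EI / L_e² = π² × 118×10⁹ × 7.004×10^-6 / 3.500² = 6.659×10^5 N
Factor of safety n = P_cr / P = 665.90 / 129 = 5.16

n ≈ 5.16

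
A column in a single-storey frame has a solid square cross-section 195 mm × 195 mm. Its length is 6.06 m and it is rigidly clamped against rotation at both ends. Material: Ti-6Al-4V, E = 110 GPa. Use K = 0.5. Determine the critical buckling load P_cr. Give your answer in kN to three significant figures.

P_cr ≈ 14200 kN

I = a⁴/12 = 195⁴/12 = 1.205×10^8 mm⁴
I = 1.205×10^8 mm⁴ = 1.205×10^-4 m⁴
Effective length L_e = K·L = 0.5 × 6.06 = 3.030 m
P_cr = π²EI / L_e² = π² × 110×10⁹ × 1.205×10^-4 / 3.030² = 1.425×10^7 N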